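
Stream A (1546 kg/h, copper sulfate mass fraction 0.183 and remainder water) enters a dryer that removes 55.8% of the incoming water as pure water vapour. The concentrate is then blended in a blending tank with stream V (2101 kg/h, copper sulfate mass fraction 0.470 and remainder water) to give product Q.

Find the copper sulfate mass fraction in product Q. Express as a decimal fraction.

0.432

Vapour removed = 0.558×0.817×1546 = 704.8 kg/h; concentrate = 841.2 kg/h.
copper sulfate reaching the mixer = 282.92 (from concentrate) + 2101×0.470 = 1270.4 kg/h.
Product flow = 841.2 + 2101 = 2942.2 kg/h; copper sulfate fraction = 0.432.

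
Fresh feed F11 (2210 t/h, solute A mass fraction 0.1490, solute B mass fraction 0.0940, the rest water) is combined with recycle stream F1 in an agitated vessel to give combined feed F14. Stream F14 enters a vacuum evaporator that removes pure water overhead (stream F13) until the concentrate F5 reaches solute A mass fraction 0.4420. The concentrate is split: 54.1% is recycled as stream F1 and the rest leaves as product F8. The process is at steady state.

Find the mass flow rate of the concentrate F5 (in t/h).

1623 t/h

Overall solute A balance (none leaves overhead): solute A in fresh feed = solute A in product, i.e. 2210×0.149 = (1−0.541)·F5·0.442.
F5 = 329.29/(0.442×0.459) = 1623.1 t/h.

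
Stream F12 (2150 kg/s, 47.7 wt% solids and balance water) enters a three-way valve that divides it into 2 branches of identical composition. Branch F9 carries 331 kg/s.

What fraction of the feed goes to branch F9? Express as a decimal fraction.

0.154

Fraction to F9 = 331/2150 = 0.1540.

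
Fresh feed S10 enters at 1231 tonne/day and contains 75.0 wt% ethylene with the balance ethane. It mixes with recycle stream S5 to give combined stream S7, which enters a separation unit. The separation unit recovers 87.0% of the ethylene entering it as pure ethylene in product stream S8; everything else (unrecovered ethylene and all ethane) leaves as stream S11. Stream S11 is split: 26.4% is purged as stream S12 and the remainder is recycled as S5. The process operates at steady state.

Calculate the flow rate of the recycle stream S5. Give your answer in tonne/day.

955.7 tonne/day

ethane enters only via S10 and leaves only via the purge: 1231×0.250 = 0.264×(ethane in S11), and the separation unit passes all ethane, so ethane in S7 = ethane in S11 = 1165.7 tonne/day.
ethylene in S7: m_A = 1231×0.750 + (1−0.264)·(1−0.870)·m_A, so m_A = 923.25/0.9043 = 1020.9 tonne/day.
S11 = (1−0.870)×1020.9 + 1165.7 = 1298.4 tonne/day.
Recycle S5 = (1−0.264)×1298.4 = 955.65 tonne/day.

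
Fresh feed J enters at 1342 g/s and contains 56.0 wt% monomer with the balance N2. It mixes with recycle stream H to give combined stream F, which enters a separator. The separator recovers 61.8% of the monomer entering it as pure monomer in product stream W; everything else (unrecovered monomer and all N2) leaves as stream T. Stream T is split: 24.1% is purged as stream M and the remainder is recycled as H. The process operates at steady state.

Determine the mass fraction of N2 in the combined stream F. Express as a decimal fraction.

0.6983

N2 enters only via J and leaves only via the purge: 1342×0.440 = 0.241×(N2 in T), and the separator passes all N2, so N2 in F = N2 in T = 2450.1 g/s.
monomer in F: m_A = 1342×0.560 + (1−0.241)·(1−0.618)·m_A, so m_A = 751.52/0.7101 = 1058.4 g/s.
F = 1058.4 + 2450.1 = 3508.5 g/s.
N2 fraction in F = 2450.1/3508.5 = 0.6983.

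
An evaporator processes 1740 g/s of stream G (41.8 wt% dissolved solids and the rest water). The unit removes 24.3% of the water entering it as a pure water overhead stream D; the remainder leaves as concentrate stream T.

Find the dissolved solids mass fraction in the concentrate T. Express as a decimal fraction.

dissolved solids is not removed: 1740×0.418 = 727.32 g/s of dissolved solids enters T.
water entering = 1740×0.582 = 1012.7 g/s; overhead removed = 0.243×1012.7 = 246.08 g/s.
Concentrate = 1740 − 246.08 = 1493.9 g/s.
Mass fraction = 727.32/1493.9 = 0.487.

0.487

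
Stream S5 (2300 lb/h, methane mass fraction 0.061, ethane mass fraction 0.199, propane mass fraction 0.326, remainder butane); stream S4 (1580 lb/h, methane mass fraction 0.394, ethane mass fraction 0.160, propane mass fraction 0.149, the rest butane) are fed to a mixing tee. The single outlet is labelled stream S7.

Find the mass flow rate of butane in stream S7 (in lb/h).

1421 lb/h

butane out = butane in = 2300×0.414 + 1580×0.297 = 1421.5 lb/h.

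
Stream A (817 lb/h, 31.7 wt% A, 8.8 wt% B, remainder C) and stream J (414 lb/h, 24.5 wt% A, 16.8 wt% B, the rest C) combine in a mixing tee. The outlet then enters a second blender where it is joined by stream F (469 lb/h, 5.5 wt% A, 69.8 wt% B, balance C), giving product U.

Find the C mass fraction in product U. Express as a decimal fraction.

0.497

Overall, product flow = 1700 lb/h.
C in = 817×0.595 + 414×0.587 + 469×0.247 = 844.98 lb/h.
C fraction in U = 0.497.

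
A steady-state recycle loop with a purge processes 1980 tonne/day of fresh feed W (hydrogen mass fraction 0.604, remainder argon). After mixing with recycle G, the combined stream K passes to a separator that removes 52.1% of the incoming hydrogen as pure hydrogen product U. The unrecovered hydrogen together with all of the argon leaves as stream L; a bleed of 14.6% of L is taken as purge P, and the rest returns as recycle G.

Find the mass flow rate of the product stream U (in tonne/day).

hydrogen in K: m_A = 1980×0.604 + (1−0.146)·(1−0.521)·m_A, so m_A = 1195.9/0.5909 = 2023.8 tonne/day.
Product U = 0.521×2023.8 = 1054.4 tonne/day.

1054 tonne/day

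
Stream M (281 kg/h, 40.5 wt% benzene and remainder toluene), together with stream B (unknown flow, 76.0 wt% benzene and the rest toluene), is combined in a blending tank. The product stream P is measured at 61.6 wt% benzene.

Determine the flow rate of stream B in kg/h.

Let B be the unknown flow. Total out = 281 + B.
benzene balance: 113.81 + 0.760·B = 0.616·(281 + B)
(0.760 − 0.616)·B = 0.616×281 − 113.81 = 59.291
B = 59.291 / 0.144 = 411.74 kg/h

411.7 kg/h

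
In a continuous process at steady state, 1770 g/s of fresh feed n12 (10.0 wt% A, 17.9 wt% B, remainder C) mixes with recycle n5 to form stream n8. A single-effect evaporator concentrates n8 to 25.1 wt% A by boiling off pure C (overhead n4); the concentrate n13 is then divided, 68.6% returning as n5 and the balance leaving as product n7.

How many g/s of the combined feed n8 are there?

3311 g/s

Overall A balance (none leaves overhead): A in fresh feed = A in product, i.e. 1770×0.100 = (1−0.686)·n13·0.251.
n13 = 177/(0.251×0.314) = 2245.8 g/s.
Recycle n5 = 0.686×2245.8 = 1540.6 g/s.
Combined feed n8 = 1770 + 1540.6 = 3310.6 g/s.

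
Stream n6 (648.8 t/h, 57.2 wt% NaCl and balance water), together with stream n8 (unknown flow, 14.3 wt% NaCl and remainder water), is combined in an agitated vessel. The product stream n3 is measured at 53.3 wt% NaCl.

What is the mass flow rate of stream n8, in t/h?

Let n8 be the unknown flow. Total out = 648.8 + n8.
NaCl balance: 371.11 + 0.143·n8 = 0.533·(648.8 + n8)
(0.143 − 0.533)·n8 = 0.533×648.8 − 371.11 = -25.303
n8 = -25.303 / -0.390 = 64.88 t/h

64.88 t/h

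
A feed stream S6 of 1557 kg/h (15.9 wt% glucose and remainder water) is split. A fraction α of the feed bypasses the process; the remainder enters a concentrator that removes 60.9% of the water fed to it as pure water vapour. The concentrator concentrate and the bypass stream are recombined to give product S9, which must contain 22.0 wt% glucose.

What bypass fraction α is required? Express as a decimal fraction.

All 1557×0.159 = 247.56 kg/h of glucose reaches S9, so S9 = 247.56/0.220 = 1125.3 kg/h and vapour = 431.71 kg/h.
The evaporator receives (1−α)·1557 of feed at 0.841 water and removes 0.609 of that water:
0.609×0.841×(1−α)×1557 = 431.71
(1−α) = 431.71/797.45 = 0.5414;  α = 0.4586.

0.459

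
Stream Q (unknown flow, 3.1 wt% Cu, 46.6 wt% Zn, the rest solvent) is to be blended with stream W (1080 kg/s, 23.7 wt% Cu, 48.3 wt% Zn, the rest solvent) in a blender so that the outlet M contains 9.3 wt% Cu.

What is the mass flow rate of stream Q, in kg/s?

2508 kg/s

Let Q be the unknown flow. Total out = 1080 + Q.
Cu balance: 255.96 + 0.031·Q = 0.093·(1080 + Q)
(0.031 − 0.093)·Q = 0.093×1080 − 255.96 = -155.52
Q = -155.52 / -0.062 = 2508.4 kg/s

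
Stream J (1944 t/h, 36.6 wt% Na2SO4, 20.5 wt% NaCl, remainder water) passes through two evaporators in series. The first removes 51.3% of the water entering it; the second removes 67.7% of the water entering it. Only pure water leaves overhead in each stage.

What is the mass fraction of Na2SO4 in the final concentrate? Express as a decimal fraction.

0.5732

water in feed = 1944×0.429 = 833.98 t/h.
After stage 1: water left = (1−0.513)×833.98 = 406.15; stream total = 1516.2 t/h.
After stage 2: water left = (1−0.677)×406.15 = 131.19; final concentrate = 1241.2 t/h.
Na2SO4 fraction = 711.5/1241.2 = 0.5732.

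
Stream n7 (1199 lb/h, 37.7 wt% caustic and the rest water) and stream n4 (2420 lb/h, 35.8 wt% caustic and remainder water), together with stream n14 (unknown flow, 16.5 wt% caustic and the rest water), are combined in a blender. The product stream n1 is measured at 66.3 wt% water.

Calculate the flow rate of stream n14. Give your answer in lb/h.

574.3 lb/h

Let n14 be the unknown flow. Total out = 3619 + n14.
water balance: 2300.6 + 0.835·n14 = 0.663·(3619 + n14)
(0.835 − 0.663)·n14 = 0.663×3619 − 2300.6 = 98.78
n14 = 98.78 / 0.172 = 574.3 lb/h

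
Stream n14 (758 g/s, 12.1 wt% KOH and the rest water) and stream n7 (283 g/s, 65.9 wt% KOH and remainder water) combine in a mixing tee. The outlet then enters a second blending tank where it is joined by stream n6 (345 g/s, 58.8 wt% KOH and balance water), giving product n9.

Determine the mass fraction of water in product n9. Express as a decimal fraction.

0.6529

Overall, product flow = 1386 g/s.
water in = 758×0.879 + 283×0.341 + 345×0.412 = 904.93 g/s.
water fraction in n9 = 0.6529.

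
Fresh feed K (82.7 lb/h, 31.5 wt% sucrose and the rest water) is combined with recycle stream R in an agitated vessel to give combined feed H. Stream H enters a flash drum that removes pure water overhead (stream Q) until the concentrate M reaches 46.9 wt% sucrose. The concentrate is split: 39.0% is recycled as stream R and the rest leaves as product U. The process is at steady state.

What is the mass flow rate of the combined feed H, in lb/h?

118.2 lb/h

Overall sucrose balance (none leaves overhead): sucrose in fresh feed = sucrose in product, i.e. 82.7×0.315 = (1−0.390)·M·0.469.
M = 26.05/(0.469×0.610) = 91.057 lb/h.
Recycle R = 0.390×91.057 = 35.512 lb/h.
Combined feed H = 82.7 + 35.512 = 118.21 lb/h.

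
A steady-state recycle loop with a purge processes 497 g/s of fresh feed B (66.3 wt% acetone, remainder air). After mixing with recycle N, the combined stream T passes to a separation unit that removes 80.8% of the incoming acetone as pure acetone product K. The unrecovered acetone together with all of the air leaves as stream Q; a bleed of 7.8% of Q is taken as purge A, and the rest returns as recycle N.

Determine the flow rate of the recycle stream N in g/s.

2051 g/s

air enters only via B and leaves only via the purge: 497×0.337 = 0.078×(air in Q), and the separation unit passes all air, so air in T = air in Q = 2147.3 g/s.
acetone in T: m_A = 497×0.663 + (1−0.078)·(1−0.808)·m_A, so m_A = 329.51/0.8230 = 400.39 g/s.
Q = (1−0.808)×400.39 + 2147.3 = 2224.2 g/s.
Recycle N = (1−0.078)×2224.2 = 2050.7 g/s.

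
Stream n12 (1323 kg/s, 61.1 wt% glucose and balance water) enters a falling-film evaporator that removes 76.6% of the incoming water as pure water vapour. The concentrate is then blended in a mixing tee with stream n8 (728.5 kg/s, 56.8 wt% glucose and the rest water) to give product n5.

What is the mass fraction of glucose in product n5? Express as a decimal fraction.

Vapour removed = 0.766×0.389×1323 = 394.22 kg/s; concentrate = 928.78 kg/s.
glucose reaching the mixer = 808.35 (from concentrate) + 728.5×0.568 = 1222.1 kg/s.
Product flow = 928.78 + 728.5 = 1657.3 kg/s; glucose fraction = 0.737.

0.737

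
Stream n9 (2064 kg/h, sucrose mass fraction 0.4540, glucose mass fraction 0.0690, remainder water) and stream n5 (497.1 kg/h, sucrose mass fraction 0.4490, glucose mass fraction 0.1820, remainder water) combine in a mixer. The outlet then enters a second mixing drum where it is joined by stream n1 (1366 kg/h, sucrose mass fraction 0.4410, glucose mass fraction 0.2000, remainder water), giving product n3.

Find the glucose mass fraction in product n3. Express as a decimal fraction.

Overall, product flow = 3927.1 kg/h.
glucose in = 2064×0.069 + 497.1×0.182 + 1366×0.200 = 506.09 kg/h.
glucose fraction in n3 = 0.1289.

0.1289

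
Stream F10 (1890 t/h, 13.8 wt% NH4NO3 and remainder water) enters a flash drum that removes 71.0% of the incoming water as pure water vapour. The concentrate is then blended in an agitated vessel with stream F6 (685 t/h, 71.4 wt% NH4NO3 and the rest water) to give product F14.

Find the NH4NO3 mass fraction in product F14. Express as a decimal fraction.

0.529

Vapour removed = 0.710×0.862×1890 = 1156.7 t/h; concentrate = 733.28 t/h.
NH4NO3 reaching the mixer = 260.82 (from concentrate) + 685×0.714 = 749.91 t/h.
Product flow = 733.28 + 685 = 1418.3 t/h; NH4NO3 fraction = 0.529.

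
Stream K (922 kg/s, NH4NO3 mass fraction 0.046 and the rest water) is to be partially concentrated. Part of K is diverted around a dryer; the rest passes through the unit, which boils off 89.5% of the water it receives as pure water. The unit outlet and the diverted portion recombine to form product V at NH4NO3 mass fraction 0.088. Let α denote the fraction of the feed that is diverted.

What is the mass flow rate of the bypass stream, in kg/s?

406.6 kg/s

All 922×0.046 = 42.412 kg/s of NH4NO3 reaches V, so V = 42.412/0.088 = 481.95 kg/s and vapour = 440.05 kg/s.
The evaporator receives (1−α)·922 of feed at 0.954 water and removes 0.895 of that water:
0.895×0.954×(1−α)×922 = 440.05
(1−α) = 440.05/787.23 = 0.5590;  α = 0.4410.
Bypass flow = 0.4410×922 = 406.62 kg/s.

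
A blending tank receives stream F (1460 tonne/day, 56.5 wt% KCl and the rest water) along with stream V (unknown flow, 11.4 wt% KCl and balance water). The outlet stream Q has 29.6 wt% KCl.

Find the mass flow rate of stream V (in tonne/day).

2158 tonne/day

Let V be the unknown flow. Total out = 1460 + V.
KCl balance: 824.9 + 0.114·V = 0.296·(1460 + V)
(0.114 − 0.296)·V = 0.296×1460 − 824.9 = -392.74
V = -392.74 / -0.182 = 2157.9 tonne/day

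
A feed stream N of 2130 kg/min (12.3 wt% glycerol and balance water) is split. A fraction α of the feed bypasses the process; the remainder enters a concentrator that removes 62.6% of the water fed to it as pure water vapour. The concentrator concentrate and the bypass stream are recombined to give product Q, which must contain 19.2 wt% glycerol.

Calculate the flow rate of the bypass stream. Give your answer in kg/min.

735.7 kg/min

All 2130×0.123 = 261.99 kg/min of glycerol reaches Q, so Q = 261.99/0.192 = 1364.5 kg/min and vapour = 765.47 kg/min.
The evaporator receives (1−α)·2130 of feed at 0.877 water and removes 0.626 of that water:
0.626×0.877×(1−α)×2130 = 765.47
(1−α) = 765.47/1169.4 = 0.6546;  α = 0.3454.
Bypass flow = 0.3454×2130 = 735.71 kg/min.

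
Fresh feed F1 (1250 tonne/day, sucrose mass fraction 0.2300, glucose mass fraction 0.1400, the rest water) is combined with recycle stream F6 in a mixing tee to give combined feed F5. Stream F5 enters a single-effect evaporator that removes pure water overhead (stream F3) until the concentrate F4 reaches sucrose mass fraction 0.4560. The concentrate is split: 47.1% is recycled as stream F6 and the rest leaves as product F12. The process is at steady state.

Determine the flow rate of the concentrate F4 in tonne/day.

Overall sucrose balance (none leaves overhead): sucrose in fresh feed = sucrose in product, i.e. 1250×0.230 = (1−0.471)·F4·0.456.
F4 = 287.5/(0.456×0.529) = 1191.8 tonne/day.

1192 tonne/day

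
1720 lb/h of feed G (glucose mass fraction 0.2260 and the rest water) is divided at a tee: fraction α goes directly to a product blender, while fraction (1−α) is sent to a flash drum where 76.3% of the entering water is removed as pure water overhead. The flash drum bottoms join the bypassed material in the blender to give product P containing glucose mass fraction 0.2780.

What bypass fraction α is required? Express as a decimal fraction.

0.683

All 1720×0.226 = 388.72 lb/h of glucose reaches P, so P = 388.72/0.278 = 1398.3 lb/h and vapour = 321.73 lb/h.
The evaporator receives (1−α)·1720 of feed at 0.774 water and removes 0.763 of that water:
0.763×0.774×(1−α)×1720 = 321.73
(1−α) = 321.73/1015.8 = 0.3167;  α = 0.6833.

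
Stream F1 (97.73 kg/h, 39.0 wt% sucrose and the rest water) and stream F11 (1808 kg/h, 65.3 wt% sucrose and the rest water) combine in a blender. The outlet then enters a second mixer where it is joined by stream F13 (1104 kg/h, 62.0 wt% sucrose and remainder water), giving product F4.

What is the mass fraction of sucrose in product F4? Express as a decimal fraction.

0.632

Overall, product flow = 3009.7 kg/h.
sucrose in = 97.73×0.390 + 1808×0.653 + 1104×0.620 = 1903.2 kg/h.
sucrose fraction in F4 = 0.632.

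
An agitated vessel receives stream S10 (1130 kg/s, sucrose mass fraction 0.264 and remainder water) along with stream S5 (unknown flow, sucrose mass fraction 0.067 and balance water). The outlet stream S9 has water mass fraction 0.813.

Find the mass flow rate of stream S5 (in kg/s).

Let S5 be the unknown flow. Total out = 1130 + S5.
water balance: 831.68 + 0.933·S5 = 0.813·(1130 + S5)
(0.933 − 0.813)·S5 = 0.813×1130 − 831.68 = 87.01
S5 = 87.01 / 0.120 = 725.08 kg/s

725.1 kg/s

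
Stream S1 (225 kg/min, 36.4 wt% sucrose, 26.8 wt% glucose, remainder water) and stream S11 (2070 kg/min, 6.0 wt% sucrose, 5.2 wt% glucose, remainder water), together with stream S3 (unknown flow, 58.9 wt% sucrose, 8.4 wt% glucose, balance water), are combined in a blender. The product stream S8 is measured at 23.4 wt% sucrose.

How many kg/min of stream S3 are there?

Let S3 be the unknown flow. Total out = 2295 + S3.
sucrose balance: 206.1 + 0.589·S3 = 0.234·(2295 + S3)
(0.589 − 0.234)·S3 = 0.234×2295 − 206.1 = 330.93
S3 = 330.93 / 0.355 = 932.2 kg/min

932.2 kg/min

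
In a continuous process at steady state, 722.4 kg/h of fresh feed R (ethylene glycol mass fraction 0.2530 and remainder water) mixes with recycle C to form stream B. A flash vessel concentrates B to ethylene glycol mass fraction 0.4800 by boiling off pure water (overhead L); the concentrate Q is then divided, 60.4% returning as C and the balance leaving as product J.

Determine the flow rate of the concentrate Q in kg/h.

Overall ethylene glycol balance (none leaves overhead): ethylene glycol in fresh feed = ethylene glycol in product, i.e. 722.4×0.253 = (1−0.604)·Q·0.480.
Q = 182.77/(0.480×0.396) = 961.53 kg/h.

961.5 kg/h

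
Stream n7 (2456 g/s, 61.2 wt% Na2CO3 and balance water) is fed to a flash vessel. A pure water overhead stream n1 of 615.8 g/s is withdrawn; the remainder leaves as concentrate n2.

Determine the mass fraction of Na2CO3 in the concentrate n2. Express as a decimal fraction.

Na2CO3 is not removed: 2456×0.612 = 1503.1 g/s of Na2CO3 enters n2.
Concentrate = 2456 − 615.8 = 1840.2 g/s.
Mass fraction = 1503.1/1840.2 = 0.817.

0.817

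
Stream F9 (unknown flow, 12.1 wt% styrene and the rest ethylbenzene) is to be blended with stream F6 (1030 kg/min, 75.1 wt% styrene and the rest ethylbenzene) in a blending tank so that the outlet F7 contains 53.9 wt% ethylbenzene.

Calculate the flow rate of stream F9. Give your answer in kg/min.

878.5 kg/min

Let F9 be the unknown flow. Total out = 1030 + F9.
ethylbenzene balance: 256.47 + 0.879·F9 = 0.539·(1030 + F9)
(0.879 − 0.539)·F9 = 0.539×1030 − 256.47 = 298.7
F9 = 298.7 / 0.340 = 878.53 kg/min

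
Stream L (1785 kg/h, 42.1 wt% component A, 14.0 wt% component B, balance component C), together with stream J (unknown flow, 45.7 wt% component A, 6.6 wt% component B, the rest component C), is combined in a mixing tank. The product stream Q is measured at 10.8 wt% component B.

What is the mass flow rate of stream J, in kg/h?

1360 kg/h

Let J be the unknown flow. Total out = 1785 + J.
component B balance: 249.9 + 0.066·J = 0.108·(1785 + J)
(0.066 − 0.108)·J = 0.108×1785 − 249.9 = -57.12
J = -57.12 / -0.042 = 1360 kg/h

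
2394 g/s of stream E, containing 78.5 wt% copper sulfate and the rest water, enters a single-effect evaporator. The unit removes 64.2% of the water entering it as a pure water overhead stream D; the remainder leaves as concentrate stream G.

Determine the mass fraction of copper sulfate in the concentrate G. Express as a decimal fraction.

0.911

copper sulfate is not removed: 2394×0.785 = 1879.3 g/s of copper sulfate enters G.
water entering = 2394×0.215 = 514.71 g/s; overhead removed = 0.642×514.71 = 330.44 g/s.
Concentrate = 2394 − 330.44 = 2063.6 g/s.
Mass fraction = 1879.3/2063.6 = 0.911.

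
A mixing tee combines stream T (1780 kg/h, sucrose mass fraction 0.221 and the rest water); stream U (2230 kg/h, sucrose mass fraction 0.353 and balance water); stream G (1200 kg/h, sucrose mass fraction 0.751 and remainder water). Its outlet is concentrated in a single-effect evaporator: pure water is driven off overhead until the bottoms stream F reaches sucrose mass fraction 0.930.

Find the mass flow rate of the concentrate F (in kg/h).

2238 kg/h

sucrose entering = 1780×0.221 + 2230×0.353 + 1200×0.751 = 2081.8 kg/h.
All sucrose reports to F, so F = 2081.8/0.930 = 2238.5 kg/h.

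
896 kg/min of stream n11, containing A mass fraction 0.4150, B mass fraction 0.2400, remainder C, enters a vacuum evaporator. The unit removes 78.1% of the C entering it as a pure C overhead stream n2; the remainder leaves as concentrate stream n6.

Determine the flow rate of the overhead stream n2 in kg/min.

241.4 kg/min

C entering = 896×0.345 = 309.12 kg/min; overhead removed = 0.781×309.12 = 241.42 kg/min.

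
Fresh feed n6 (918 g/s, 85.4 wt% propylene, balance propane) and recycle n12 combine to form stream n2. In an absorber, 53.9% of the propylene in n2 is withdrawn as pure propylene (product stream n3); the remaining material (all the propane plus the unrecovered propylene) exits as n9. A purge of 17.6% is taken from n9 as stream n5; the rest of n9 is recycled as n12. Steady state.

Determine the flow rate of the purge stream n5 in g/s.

propane enters only via n6 and leaves only via the purge: 918×0.146 = 0.176×(propane in n9), and the absorber passes all propane, so propane in n2 = propane in n9 = 761.52 g/s.
propylene in n2: m_A = 918×0.854 + (1−0.176)·(1−0.539)·m_A, so m_A = 783.97/0.6201 = 1264.2 g/s.
n9 = (1−0.539)×1264.2 + 761.52 = 1344.3 g/s.
Purge n5 = 0.176×1344.3 = 236.6 g/s.

236.6 g/s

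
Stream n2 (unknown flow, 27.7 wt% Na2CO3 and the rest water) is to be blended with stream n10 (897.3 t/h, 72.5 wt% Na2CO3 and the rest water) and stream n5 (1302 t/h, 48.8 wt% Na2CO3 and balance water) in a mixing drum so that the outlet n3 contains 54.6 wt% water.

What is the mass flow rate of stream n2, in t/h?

1624 t/h

Let n2 be the unknown flow. Total out = 2199.3 + n2.
water balance: 913.38 + 0.723·n2 = 0.546·(2199.3 + n2)
(0.723 − 0.546)·n2 = 0.546×2199.3 − 913.38 = 287.44
n2 = 287.44 / 0.177 = 1623.9 t/h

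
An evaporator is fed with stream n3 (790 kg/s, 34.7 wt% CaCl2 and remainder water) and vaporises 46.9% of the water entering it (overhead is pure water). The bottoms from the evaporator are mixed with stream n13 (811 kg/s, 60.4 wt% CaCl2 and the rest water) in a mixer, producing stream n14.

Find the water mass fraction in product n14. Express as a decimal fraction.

0.438

Vapour removed = 0.469×0.653×790 = 241.94 kg/s; concentrate = 548.06 kg/s.
water reaching the mixer = 273.93 (from concentrate) + 811×0.396 = 595.08 kg/s.
Product flow = 548.06 + 811 = 1359.1 kg/s; water fraction = 0.438.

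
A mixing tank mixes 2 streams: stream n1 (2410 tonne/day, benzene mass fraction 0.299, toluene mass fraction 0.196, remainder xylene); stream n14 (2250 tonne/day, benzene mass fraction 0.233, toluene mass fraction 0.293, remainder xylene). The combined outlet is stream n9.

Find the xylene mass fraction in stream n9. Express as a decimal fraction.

Total flow out = 2410 + 2250 = 4660 tonne/day.
xylene in = 2410×0.505 + 2250×0.474 = 2283.6 tonne/day.
xylene mass fraction in n9 = 2283.6/4660 = 0.490.

0.490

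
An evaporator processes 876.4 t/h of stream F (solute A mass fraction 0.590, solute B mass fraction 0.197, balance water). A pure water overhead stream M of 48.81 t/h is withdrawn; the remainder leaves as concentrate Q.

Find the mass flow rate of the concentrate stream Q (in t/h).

827.6 t/h

Concentrate = 876.4 − 48.81 = 827.59 t/h.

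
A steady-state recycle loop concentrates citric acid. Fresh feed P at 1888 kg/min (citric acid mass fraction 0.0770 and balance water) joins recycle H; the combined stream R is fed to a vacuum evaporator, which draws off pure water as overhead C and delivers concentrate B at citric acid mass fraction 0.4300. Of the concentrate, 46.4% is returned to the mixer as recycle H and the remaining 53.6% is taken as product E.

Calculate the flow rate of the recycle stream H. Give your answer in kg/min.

Overall citric acid balance (none leaves overhead): citric acid in fresh feed = citric acid in product, i.e. 1888×0.077 = (1−0.464)·B·0.430.
B = 145.38/(0.430×0.536) = 630.75 kg/min.
Recycle H = 0.464×630.75 = 292.67 kg/min.

292.7 kg/min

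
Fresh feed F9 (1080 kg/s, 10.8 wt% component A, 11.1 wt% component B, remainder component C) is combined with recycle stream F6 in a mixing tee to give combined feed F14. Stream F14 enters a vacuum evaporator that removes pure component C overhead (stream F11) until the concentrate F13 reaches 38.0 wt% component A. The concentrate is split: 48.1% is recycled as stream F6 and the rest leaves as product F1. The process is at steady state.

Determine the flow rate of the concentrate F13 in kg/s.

Overall component A balance (none leaves overhead): component A in fresh feed = component A in product, i.e. 1080×0.108 = (1−0.481)·F13·0.380.
F13 = 116.64/(0.380×0.519) = 591.42 kg/s.

591.4 kg/s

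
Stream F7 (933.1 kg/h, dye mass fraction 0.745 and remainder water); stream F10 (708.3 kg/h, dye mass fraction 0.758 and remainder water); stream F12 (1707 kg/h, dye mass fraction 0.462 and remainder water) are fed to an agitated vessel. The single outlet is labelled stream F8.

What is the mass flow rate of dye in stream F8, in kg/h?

dye out = dye in = 933.1×0.745 + 708.3×0.758 + 1707×0.462 = 2020.7 kg/h.

2021 kg/h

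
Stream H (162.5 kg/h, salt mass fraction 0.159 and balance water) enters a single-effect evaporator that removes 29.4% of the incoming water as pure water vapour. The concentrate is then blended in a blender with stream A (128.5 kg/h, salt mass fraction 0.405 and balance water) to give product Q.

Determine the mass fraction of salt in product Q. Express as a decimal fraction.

0.311

Vapour removed = 0.294×0.841×162.5 = 40.179 kg/h; concentrate = 122.32 kg/h.
salt reaching the mixer = 25.838 (from concentrate) + 128.5×0.405 = 77.88 kg/h.
Product flow = 122.32 + 128.5 = 250.82 kg/h; salt fraction = 0.311.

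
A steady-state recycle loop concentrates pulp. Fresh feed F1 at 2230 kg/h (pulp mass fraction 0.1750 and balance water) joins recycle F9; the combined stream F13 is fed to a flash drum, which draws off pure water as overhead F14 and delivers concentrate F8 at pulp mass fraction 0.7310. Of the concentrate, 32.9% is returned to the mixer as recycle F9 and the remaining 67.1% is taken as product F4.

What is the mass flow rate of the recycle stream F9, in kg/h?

Overall pulp balance (none leaves overhead): pulp in fresh feed = pulp in product, i.e. 2230×0.175 = (1−0.329)·F8·0.731.
F8 = 390.25/(0.731×0.671) = 795.62 kg/h.
Recycle F9 = 0.329×795.62 = 261.76 kg/h.

261.8 kg/h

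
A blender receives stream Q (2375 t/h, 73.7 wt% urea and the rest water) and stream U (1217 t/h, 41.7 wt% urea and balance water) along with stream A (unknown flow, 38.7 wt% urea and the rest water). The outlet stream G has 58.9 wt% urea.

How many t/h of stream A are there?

Let A be the unknown flow. Total out = 3592 + A.
urea balance: 2257.9 + 0.387·A = 0.589·(3592 + A)
(0.387 − 0.589)·A = 0.589×3592 − 2257.9 = -142.18
A = -142.18 / -0.202 = 703.84 t/h

703.8 t/h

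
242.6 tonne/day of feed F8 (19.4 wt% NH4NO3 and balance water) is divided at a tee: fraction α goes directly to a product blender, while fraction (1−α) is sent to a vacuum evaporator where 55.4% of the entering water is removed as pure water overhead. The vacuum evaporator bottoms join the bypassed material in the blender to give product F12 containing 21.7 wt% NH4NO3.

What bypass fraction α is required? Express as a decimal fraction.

All 242.6×0.194 = 47.064 tonne/day of NH4NO3 reaches F12, so F12 = 47.064/0.217 = 216.89 tonne/day and vapour = 25.713 tonne/day.
The evaporator receives (1−α)·242.6 of feed at 0.806 water and removes 0.554 of that water:
0.554×0.806×(1−α)×242.6 = 25.713
(1−α) = 25.713/108.33 = 0.2374;  α = 0.7626.

0.763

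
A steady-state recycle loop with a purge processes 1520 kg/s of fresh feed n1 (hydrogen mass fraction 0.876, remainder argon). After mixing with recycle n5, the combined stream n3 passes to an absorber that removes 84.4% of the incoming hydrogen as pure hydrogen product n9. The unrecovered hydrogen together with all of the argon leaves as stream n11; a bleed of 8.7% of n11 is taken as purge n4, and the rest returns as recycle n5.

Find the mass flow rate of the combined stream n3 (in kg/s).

argon enters only via n1 and leaves only via the purge: 1520×0.124 = 0.087×(argon in n11), and the absorber passes all argon, so argon in n3 = argon in n11 = 2166.4 kg/s.
hydrogen in n3: m_A = 1520×0.876 + (1−0.087)·(1−0.844)·m_A, so m_A = 1331.5/0.8576 = 1552.7 kg/s.
n3 = 1552.7 + 2166.4 = 3719.1 kg/s.

3719 kg/s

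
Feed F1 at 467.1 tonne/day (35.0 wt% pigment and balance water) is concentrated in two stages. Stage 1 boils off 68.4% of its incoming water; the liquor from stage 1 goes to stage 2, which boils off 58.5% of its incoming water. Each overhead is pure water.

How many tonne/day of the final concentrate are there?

water in feed = 467.1×0.650 = 303.62 tonne/day.
After stage 1: water left = (1−0.684)×303.62 = 95.942; stream total = 259.43 tonne/day.
After stage 2: water left = (1−0.585)×95.942 = 39.816; final concentrate = 203.3 tonne/day.

203.3 tonne/day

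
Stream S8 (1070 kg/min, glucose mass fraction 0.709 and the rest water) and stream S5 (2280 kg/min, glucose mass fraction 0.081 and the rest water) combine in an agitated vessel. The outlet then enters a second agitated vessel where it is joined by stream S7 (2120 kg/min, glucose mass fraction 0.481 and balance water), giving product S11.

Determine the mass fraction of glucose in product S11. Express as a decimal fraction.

Overall, product flow = 5470 kg/min.
glucose in = 1070×0.709 + 2280×0.081 + 2120×0.481 = 1963 kg/min.
glucose fraction in S11 = 0.359.

0.359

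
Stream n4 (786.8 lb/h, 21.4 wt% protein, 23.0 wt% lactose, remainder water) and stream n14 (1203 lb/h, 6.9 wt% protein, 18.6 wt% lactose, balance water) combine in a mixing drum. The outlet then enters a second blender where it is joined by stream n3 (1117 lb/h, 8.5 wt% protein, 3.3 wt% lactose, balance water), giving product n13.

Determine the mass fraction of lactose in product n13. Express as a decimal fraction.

0.1421

Overall, product flow = 3106.8 lb/h.
lactose in = 786.8×0.230 + 1203×0.186 + 1117×0.033 = 441.58 lb/h.
lactose fraction in n13 = 0.1421.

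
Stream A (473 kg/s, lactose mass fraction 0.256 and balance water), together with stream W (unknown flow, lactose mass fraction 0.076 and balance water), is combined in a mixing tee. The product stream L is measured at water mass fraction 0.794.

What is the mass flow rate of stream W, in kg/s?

Let W be the unknown flow. Total out = 473 + W.
water balance: 351.91 + 0.924·W = 0.794·(473 + W)
(0.924 − 0.794)·W = 0.794×473 − 351.91 = 23.65
W = 23.65 / 0.130 = 181.92 kg/s

181.9 kg/s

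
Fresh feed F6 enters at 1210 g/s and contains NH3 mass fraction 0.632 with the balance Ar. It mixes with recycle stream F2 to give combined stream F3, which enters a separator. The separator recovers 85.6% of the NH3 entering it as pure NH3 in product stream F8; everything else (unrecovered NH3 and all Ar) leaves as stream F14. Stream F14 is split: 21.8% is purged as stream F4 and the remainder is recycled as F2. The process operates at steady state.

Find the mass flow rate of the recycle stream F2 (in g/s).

1694 g/s

Ar enters only via F6 and leaves only via the purge: 1210×0.368 = 0.218×(Ar in F14), and the separator passes all Ar, so Ar in F3 = Ar in F14 = 2042.6 g/s.
NH3 in F3: m_A = 1210×0.632 + (1−0.218)·(1−0.856)·m_A, so m_A = 764.72/0.8874 = 861.76 g/s.
F14 = (1−0.856)×861.76 + 2042.6 = 2166.7 g/s.
Recycle F2 = (1−0.218)×2166.7 = 1694.3 g/s.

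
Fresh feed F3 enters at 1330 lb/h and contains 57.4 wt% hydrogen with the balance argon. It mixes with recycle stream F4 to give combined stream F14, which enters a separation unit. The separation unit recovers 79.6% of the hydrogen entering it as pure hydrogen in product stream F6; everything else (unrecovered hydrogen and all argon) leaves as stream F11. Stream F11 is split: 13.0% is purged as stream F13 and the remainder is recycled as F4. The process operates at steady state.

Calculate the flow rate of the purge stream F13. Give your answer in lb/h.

591.2 lb/h

argon enters only via F3 and leaves only via the purge: 1330×0.426 = 0.130×(argon in F11), and the separation unit passes all argon, so argon in F14 = argon in F11 = 4358.3 lb/h.
hydrogen in F14: m_A = 1330×0.574 + (1−0.130)·(1−0.796)·m_A, so m_A = 763.42/0.8225 = 928.15 lb/h.
F11 = (1−0.796)×928.15 + 4358.3 = 4547.6 lb/h.
Purge F13 = 0.130×4547.6 = 591.19 lb/h.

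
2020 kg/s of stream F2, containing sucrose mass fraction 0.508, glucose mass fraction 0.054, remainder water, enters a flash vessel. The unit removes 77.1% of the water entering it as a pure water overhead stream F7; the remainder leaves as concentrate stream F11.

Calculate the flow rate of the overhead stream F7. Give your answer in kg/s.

water entering = 2020×0.438 = 884.76 kg/s; overhead removed = 0.771×884.76 = 682.15 kg/s.

682.1 kg/s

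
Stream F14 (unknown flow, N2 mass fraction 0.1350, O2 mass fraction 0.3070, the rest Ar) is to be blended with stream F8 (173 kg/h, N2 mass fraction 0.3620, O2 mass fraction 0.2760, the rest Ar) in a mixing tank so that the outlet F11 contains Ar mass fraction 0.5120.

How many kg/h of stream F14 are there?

564.1 kg/h

Let F14 be the unknown flow. Total out = 173 + F14.
Ar balance: 62.626 + 0.558·F14 = 0.512·(173 + F14)
(0.558 − 0.512)·F14 = 0.512×173 − 62.626 = 25.95
F14 = 25.95 / 0.046 = 564.13 kg/h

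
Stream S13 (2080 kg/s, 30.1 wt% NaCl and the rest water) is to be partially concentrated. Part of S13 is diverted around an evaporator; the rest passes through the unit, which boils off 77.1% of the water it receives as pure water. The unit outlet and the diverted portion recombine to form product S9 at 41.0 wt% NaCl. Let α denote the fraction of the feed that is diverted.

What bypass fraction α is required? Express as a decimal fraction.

All 2080×0.301 = 626.08 kg/s of NaCl reaches S9, so S9 = 626.08/0.410 = 1527 kg/s and vapour = 552.98 kg/s.
The evaporator receives (1−α)·2080 of feed at 0.699 water and removes 0.771 of that water:
0.771×0.699×(1−α)×2080 = 552.98
(1−α) = 552.98/1121 = 0.4933;  α = 0.5067.

0.507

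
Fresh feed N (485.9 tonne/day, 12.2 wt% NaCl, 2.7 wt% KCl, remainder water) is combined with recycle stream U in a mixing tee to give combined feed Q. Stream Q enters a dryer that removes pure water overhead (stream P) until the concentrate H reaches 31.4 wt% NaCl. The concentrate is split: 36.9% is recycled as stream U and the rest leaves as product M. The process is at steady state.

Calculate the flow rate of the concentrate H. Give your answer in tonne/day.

Overall NaCl balance (none leaves overhead): NaCl in fresh feed = NaCl in product, i.e. 485.9×0.122 = (1−0.369)·H·0.314.
H = 59.28/(0.314×0.631) = 299.19 tonne/day.

299.2 tonne/day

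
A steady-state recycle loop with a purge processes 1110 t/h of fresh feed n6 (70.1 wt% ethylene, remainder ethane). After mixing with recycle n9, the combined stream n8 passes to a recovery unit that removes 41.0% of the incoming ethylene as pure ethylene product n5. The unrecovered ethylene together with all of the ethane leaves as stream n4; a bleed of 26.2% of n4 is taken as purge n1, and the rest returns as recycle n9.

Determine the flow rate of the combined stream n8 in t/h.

2645 t/h

ethane enters only via n6 and leaves only via the purge: 1110×0.299 = 0.262×(ethane in n4), and the recovery unit passes all ethane, so ethane in n8 = ethane in n4 = 1266.8 t/h.
ethylene in n8: m_A = 1110×0.701 + (1−0.262)·(1−0.410)·m_A, so m_A = 778.11/0.5646 = 1378.2 t/h.
n8 = 1378.2 + 1266.8 = 2645 t/h.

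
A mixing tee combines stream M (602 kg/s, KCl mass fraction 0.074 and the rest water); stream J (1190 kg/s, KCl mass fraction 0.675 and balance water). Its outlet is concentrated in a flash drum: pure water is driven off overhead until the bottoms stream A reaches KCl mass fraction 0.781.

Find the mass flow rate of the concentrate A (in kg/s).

1086 kg/s

KCl entering = 602×0.074 + 1190×0.675 = 847.8 kg/s.
All KCl reports to A, so A = 847.8/0.781 = 1085.5 kg/s.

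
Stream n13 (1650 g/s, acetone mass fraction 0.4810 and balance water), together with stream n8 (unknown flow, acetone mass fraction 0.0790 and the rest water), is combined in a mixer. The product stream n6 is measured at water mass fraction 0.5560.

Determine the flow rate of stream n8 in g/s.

Let n8 be the unknown flow. Total out = 1650 + n8.
water balance: 856.35 + 0.921·n8 = 0.556·(1650 + n8)
(0.921 − 0.556)·n8 = 0.556×1650 − 856.35 = 61.05
n8 = 61.05 / 0.365 = 167.26 g/s

167.3 g/s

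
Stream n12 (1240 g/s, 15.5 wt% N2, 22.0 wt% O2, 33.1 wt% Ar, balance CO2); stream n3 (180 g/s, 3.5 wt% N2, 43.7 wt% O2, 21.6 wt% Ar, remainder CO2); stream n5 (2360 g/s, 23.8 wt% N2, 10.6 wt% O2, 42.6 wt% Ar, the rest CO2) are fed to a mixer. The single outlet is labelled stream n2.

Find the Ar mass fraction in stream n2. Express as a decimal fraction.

0.3848

Total flow out = 1240 + 180 + 2360 = 3780 g/s.
Ar in = 1240×0.331 + 180×0.216 + 2360×0.426 = 1454.7 g/s.
Ar mass fraction in n2 = 1454.7/3780 = 0.3848.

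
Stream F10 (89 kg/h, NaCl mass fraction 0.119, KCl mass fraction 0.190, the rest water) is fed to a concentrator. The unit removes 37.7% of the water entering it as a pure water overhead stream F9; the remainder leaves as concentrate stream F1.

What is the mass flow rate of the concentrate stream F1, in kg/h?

65.81 kg/h

water entering = 89×0.691 = 61.499 kg/h; overhead removed = 0.377×61.499 = 23.185 kg/h.
Concentrate = 89 − 23.185 = 65.815 kg/h.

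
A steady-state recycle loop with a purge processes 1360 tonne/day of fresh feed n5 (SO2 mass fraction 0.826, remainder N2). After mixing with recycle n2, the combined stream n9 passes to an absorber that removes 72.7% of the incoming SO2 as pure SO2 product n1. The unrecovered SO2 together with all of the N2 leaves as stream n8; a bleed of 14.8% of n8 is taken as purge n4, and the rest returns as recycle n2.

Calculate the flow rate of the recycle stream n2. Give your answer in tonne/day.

1703 tonne/day

N2 enters only via n5 and leaves only via the purge: 1360×0.174 = 0.148×(N2 in n8), and the absorber passes all N2, so N2 in n9 = N2 in n8 = 1598.9 tonne/day.
SO2 in n9: m_A = 1360×0.826 + (1−0.148)·(1−0.727)·m_A, so m_A = 1123.4/0.7674 = 1463.8 tonne/day.
n8 = (1−0.727)×1463.8 + 1598.9 = 1998.5 tonne/day.
Recycle n2 = (1−0.148)×1998.5 = 1702.8 tonne/day.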